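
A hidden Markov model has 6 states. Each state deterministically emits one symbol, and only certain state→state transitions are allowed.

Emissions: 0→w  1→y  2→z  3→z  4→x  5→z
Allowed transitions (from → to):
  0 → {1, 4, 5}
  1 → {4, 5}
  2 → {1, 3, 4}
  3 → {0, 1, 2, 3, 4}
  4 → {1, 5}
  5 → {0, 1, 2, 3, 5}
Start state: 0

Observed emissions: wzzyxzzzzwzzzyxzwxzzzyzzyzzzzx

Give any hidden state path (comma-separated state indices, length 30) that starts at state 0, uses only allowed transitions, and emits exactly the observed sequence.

  t0 'w' -> {0}, take 0 (start)
  t1 'z' -> {2,3,5}, take 5 (0->5 ok)
  t2 'z' -> {2,3,5}, take 3 (5->3 ok)
  t3 'y' -> {1}, take 1 (3->1 ok)
  t4 'x' -> {4}, take 4 (1->4 ok)
  t5 'z' -> {2,3,5}, take 5 (4->5 ok)
  t6 'z' -> {2,3,5}, take 5 (5->5 ok)
  t7 'z' -> {2,3,5}, take 2 (5->2 ok)
  t8 'z' -> {2,3,5}, take 3 (2->3 ok)
  t9 'w' -> {0}, take 0 (3->0 ok)
  t10 'z' -> {2,3,5}, take 5 (0->5 ok)
  t11 'z' -> {2,3,5}, take 5 (5->5 ok)
  t12 'z' -> {2,3,5}, take 2 (5->2 ok)
  t13 'y' -> {1}, take 1 (2->1 ok)
  t14 'x' -> {4}, take 4 (1->4 ok)
  t15 'z' -> {2,3,5}, take 5 (4->5 ok)
  t16 'w' -> {0}, take 0 (5->0 ok)
  t17 'x' -> {4}, take 4 (0->4 ok)
  t18 'z' -> {2,3,5}, take 5 (4->5 ok)
  t19 'z' -> {2,3,5}, take 5 (5->5 ok)
  t20 'z' -> {2,3,5}, take 2 (5->2 ok)
  t21 'y' -> {1}, take 1 (2->1 ok)
  t22 'z' -> {2,3,5}, take 5 (1->5 ok)
  t23 'z' -> {2,3,5}, take 2 (5->2 ok)
  t24 'y' -> {1}, take 1 (2->1 ok)
  t25 'z' -> {2,3,5}, take 5 (1->5 ok)
  t26 'z' -> {2,3,5}, take 2 (5->2 ok)
  t27 'z' -> {2,3,5}, take 3 (2->3 ok)
  t28 'z' -> {2,3,5}, take 2 (3->2 ok)
  t29 'x' -> {4}, take 4 (2->4 ok)

0,5,3,1,4,5,5,2,3,0,5,5,2,1,4,5,0,4,5,5,2,1,5,2,1,5,2,3,2,4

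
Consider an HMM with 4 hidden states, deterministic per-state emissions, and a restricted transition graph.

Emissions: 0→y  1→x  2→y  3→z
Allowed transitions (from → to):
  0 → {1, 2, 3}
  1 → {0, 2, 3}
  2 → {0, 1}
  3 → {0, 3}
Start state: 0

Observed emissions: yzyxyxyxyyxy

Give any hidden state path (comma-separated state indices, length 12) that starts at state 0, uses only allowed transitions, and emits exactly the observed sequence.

0,3,0,1,2,1,2,1,0,2,1,2

  t0 'y' -> {0,2}, take 0 (start)
  t1 'z' -> {3}, take 3 (0->3 ok)
  t2 'y' -> {0,2}, take 0 (3->0 ok)
  t3 'x' -> {1}, take 1 (0->1 ok)
  t4 'y' -> {0,2}, take 2 (1->2 ok)
  t5 'x' -> {1}, take 1 (2->1 ok)
  t6 'y' -> {0,2}, take 2 (1->2 ok)
  t7 'x' -> {1}, take 1 (2->1 ok)
  t8 'y' -> {0,2}, take 0 (1->0 ok)
  t9 'y' -> {0,2}, take 2 (0->2 ok)
  t10 'x' -> {1}, take 1 (2->1 ok)
  t11 'y' -> {0,2}, take 2 (1->2 ok)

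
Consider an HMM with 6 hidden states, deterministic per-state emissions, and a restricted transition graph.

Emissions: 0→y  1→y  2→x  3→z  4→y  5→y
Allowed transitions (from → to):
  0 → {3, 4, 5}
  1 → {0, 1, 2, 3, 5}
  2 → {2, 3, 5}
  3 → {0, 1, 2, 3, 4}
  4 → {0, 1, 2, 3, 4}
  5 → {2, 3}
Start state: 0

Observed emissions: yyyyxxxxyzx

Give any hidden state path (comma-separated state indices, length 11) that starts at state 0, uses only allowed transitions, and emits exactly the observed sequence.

0,4,0,4,2,2,2,2,5,3,2

  pos 0: y in {0,1,4,5}, choose 0; start
  pos 1: y in {0,1,4,5}, choose 4; 0->4 ok
  pos 2: y in {0,1,4,5}, choose 0; 4->0 ok
  pos 3: y in {0,1,4,5}, choose 4; 0->4 ok
  pos 4: x in {2}, choose 2; 4->2 ok
  pos 5: x in {2}, choose 2; 2->2 ok
  pos 6: x in {2}, choose 2; 2->2 ok
  pos 7: x in {2}, choose 2; 2->2 ok
  pos 8: y in {0,1,4,5}, choose 5; 2->5 ok
  pos 9: z in {3}, choose 3; 5->3 ok
  pos 10: x in {2}, choose 2; 3->2 ok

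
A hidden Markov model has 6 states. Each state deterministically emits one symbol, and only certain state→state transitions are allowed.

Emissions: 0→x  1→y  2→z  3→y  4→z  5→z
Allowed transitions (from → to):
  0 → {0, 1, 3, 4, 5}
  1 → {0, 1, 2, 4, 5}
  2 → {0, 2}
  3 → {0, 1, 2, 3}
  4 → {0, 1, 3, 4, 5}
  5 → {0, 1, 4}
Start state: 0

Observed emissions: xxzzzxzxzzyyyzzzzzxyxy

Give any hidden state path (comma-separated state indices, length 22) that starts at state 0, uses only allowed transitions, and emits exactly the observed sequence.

  0: obs=x cand={0} pick 0 [start]
  1: obs=x cand={0} pick 0 [0->0 ok]
  2: obs=z cand={2,4,5} pick 5 [0->5 ok]
  3: obs=z cand={2,4,5} pick 4 [5->4 ok]
  4: obs=z cand={2,4,5} pick 5 [4->5 ok]
  5: obs=x cand={0} pick 0 [5->0 ok]
  6: obs=z cand={2,4,5} pick 4 [0->4 ok]
  7: obs=x cand={0} pick 0 [4->0 ok]
  8: obs=z cand={2,4,5} pick 5 [0->5 ok]
  9: obs=z cand={2,4,5} pick 4 [5->4 ok]
  10: obs=y cand={1,3} pick 1 [4->1 ok]
  11: obs=y cand={1,3} pick 1 [1->1 ok]
  12: obs=y cand={1,3} pick 1 [1->1 ok]
  13: obs=z cand={2,4,5} pick 2 [1->2 ok]
  14: obs=z cand={2,4,5} pick 2 [2->2 ok]
  15: obs=z cand={2,4,5} pick 2 [2->2 ok]
  16: obs=z cand={2,4,5} pick 2 [2->2 ok]
  17: obs=z cand={2,4,5} pick 2 [2->2 ok]
  18: obs=x cand={0} pick 0 [2->0 ok]
  19: obs=y cand={1,3} pick 3 [0->3 ok]
  20: obs=x cand={0} pick 0 [3->0 ok]
  21: obs=y cand={1,3} pick 3 [0->3 ok]

0,0,5,4,5,0,4,0,5,4,1,1,1,2,2,2,2,2,0,3,0,3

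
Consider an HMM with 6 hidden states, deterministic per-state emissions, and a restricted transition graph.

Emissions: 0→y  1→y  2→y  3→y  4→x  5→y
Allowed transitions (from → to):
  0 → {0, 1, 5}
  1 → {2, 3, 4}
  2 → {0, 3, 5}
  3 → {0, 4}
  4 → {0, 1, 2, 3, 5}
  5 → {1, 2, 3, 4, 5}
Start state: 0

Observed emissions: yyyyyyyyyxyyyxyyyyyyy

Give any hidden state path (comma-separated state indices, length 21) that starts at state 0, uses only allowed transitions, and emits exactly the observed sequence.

0,0,5,1,3,0,0,0,5,4,3,0,1,4,5,5,5,3,0,0,1

  t0 'y' -> {0,1,2,3,5}, take 0 (start)
  t1 'y' -> {0,1,2,3,5}, take 0 (0->0 ok)
  t2 'y' -> {0,1,2,3,5}, take 5 (0->5 ok)
  t3 'y' -> {0,1,2,3,5}, take 1 (5->1 ok)
  t4 'y' -> {0,1,2,3,5}, take 3 (1->3 ok)
  t5 'y' -> {0,1,2,3,5}, take 0 (3->0 ok)
  t6 'y' -> {0,1,2,3,5}, take 0 (0->0 ok)
  t7 'y' -> {0,1,2,3,5}, take 0 (0->0 ok)
  t8 'y' -> {0,1,2,3,5}, take 5 (0->5 ok)
  t9 'x' -> {4}, take 4 (5->4 ok)
  t10 'y' -> {0,1,2,3,5}, take 3 (4->3 ok)
  t11 'y' -> {0,1,2,3,5}, take 0 (3->0 ok)
  t12 'y' -> {0,1,2,3,5}, take 1 (0->1 ok)
  t13 'x' -> {4}, take 4 (1->4 ok)
  t14 'y' -> {0,1,2,3,5}, take 5 (4->5 ok)
  t15 'y' -> {0,1,2,3,5}, take 5 (5->5 ok)
  t16 'y' -> {0,1,2,3,5}, take 5 (5->5 ok)
  t17 'y' -> {0,1,2,3,5}, take 3 (5->3 ok)
  t18 'y' -> {0,1,2,3,5}, take 0 (3->0 ok)
  t19 'y' -> {0,1,2,3,5}, take 0 (0->0 ok)
  t20 'y' -> {0,1,2,3,5}, take 1 (0->1 ok)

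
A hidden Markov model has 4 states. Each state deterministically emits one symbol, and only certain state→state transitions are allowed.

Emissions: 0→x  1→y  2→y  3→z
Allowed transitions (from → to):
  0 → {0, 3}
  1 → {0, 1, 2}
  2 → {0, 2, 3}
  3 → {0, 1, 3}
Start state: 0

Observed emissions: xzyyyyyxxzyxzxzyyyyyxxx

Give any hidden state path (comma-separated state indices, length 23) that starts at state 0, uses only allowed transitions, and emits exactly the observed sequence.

0,3,1,1,1,1,1,0,0,3,1,0,3,0,3,1,1,1,1,2,0,0,0

  t0 'x' -> {0}, take 0 (start)
  t1 'z' -> {3}, take 3 (0->3 ok)
  t2 'y' -> {1,2}, take 1 (3->1 ok)
  t3 'y' -> {1,2}, take 1 (1->1 ok)
  t4 'y' -> {1,2}, take 1 (1->1 ok)
  t5 'y' -> {1,2}, take 1 (1->1 ok)
  t6 'y' -> {1,2}, take 1 (1->1 ok)
  t7 'x' -> {0}, take 0 (1->0 ok)
  t8 'x' -> {0}, take 0 (0->0 ok)
  t9 'z' -> {3}, take 3 (0->3 ok)
  t10 'y' -> {1,2}, take 1 (3->1 ok)
  t11 'x' -> {0}, take 0 (1->0 ok)
  t12 'z' -> {3}, take 3 (0->3 ok)
  t13 'x' -> {0}, take 0 (3->0 ok)
  t14 'z' -> {3}, take 3 (0->3 ok)
  t15 'y' -> {1,2}, take 1 (3->1 ok)
  t16 'y' -> {1,2}, take 1 (1->1 ok)
  t17 'y' -> {1,2}, take 1 (1->1 ok)
  t18 'y' -> {1,2}, take 1 (1->1 ok)
  t19 'y' -> {1,2}, take 2 (1->2 ok)
  t20 'x' -> {0}, take 0 (2->0 ok)
  t21 'x' -> {0}, take 0 (0->0 ok)
  t22 'x' -> {0}, take 0 (0->0 ok)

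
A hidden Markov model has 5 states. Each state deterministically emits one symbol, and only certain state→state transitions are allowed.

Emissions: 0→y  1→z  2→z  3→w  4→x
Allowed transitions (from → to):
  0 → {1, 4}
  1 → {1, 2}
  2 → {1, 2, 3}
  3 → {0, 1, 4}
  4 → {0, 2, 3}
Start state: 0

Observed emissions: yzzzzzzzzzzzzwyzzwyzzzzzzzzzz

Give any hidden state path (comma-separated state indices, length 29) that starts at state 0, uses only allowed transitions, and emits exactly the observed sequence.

0,1,1,2,2,1,1,2,2,2,1,2,2,3,0,1,2,3,0,1,1,1,1,2,1,1,1,1,2

  0: obs=y cand={0} pick 0 [start]
  1: obs=z cand={1,2} pick 1 [0->1 ok]
  2: obs=z cand={1,2} pick 1 [1->1 ok]
  3: obs=z cand={1,2} pick 2 [1->2 ok]
  4: obs=z cand={1,2} pick 2 [2->2 ok]
  5: obs=z cand={1,2} pick 1 [2->1 ok]
  6: obs=z cand={1,2} pick 1 [1->1 ok]
  7: obs=z cand={1,2} pick 2 [1->2 ok]
  8: obs=z cand={1,2} pick 2 [2->2 ok]
  9: obs=z cand={1,2} pick 2 [2->2 ok]
  10: obs=z cand={1,2} pick 1 [2->1 ok]
  11: obs=z cand={1,2} pick 2 [1->2 ok]
  12: obs=z cand={1,2} pick 2 [2->2 ok]
  13: obs=w cand={3} pick 3 [2->3 ok]
  14: obs=y cand={0} pick 0 [3->0 ok]
  15: obs=z cand={1,2} pick 1 [0->1 ok]
  16: obs=z cand={1,2} pick 2 [1->2 ok]
  17: obs=w cand={3} pick 3 [2->3 ok]
  18: obs=y cand={0} pick 0 [3->0 ok]
  19: obs=z cand={1,2} pick 1 [0->1 ok]
  20: obs=z cand={1,2} pick 1 [1->1 ok]
  21: obs=z cand={1,2} pick 1 [1->1 ok]
  22: obs=z cand={1,2} pick 1 [1->1 ok]
  23: obs=z cand={1,2} pick 2 [1->2 ok]
  24: obs=z cand={1,2} pick 1 [2->1 ok]
  25: obs=z cand={1,2} pick 1 [1->1 ok]
  26: obs=z cand={1,2} pick 1 [1->1 ok]
  27: obs=z cand={1,2} pick 1 [1->1 ok]
  28: obs=z cand={1,2} pick 2 [1->2 ok]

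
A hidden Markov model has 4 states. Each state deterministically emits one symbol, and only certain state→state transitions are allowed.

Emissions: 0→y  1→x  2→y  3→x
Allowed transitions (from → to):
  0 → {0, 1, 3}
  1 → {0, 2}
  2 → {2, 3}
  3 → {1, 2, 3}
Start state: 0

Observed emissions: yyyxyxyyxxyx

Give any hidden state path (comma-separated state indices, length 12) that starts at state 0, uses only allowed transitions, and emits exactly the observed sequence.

0,0,0,1,2,3,2,2,3,1,0,1

  0: obs=y cand={0,2} pick 0 [start]
  1: obs=y cand={0,2} pick 0 [0->0 ok]
  2: obs=y cand={0,2} pick 0 [0->0 ok]
  3: obs=x cand={1,3} pick 1 [0->1 ok]
  4: obs=y cand={0,2} pick 2 [1->2 ok]
  5: obs=x cand={1,3} pick 3 [2->3 ok]
  6: obs=y cand={0,2} pick 2 [3->2 ok]
  7: obs=y cand={0,2} pick 2 [2->2 ok]
  8: obs=x cand={1,3} pick 3 [2->3 ok]
  9: obs=x cand={1,3} pick 1 [3->1 ok]
  10: obs=y cand={0,2} pick 0 [1->0 ok]
  11: obs=x cand={1,3} pick 1 [0->1 ok]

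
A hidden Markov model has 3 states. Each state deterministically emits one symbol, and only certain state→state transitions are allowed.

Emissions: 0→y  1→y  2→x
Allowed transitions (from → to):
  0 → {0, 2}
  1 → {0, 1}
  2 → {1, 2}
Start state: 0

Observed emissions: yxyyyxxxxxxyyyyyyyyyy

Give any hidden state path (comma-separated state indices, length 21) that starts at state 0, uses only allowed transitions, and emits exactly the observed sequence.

0,2,1,0,0,2,2,2,2,2,2,1,1,1,1,1,1,1,1,0,0

  t0 'y' -> {0,1}, take 0 (start)
  t1 'x' -> {2}, take 2 (0->2 ok)
  t2 'y' -> {0,1}, take 1 (2->1 ok)
  t3 'y' -> {0,1}, take 0 (1->0 ok)
  t4 'y' -> {0,1}, take 0 (0->0 ok)
  t5 'x' -> {2}, take 2 (0->2 ok)
  t6 'x' -> {2}, take 2 (2->2 ok)
  t7 'x' -> {2}, take 2 (2->2 ok)
  t8 'x' -> {2}, take 2 (2->2 ok)
  t9 'x' -> {2}, take 2 (2->2 ok)
  t10 'x' -> {2}, take 2 (2->2 ok)
  t11 'y' -> {0,1}, take 1 (2->1 ok)
  t12 'y' -> {0,1}, take 1 (1->1 ok)
  t13 'y' -> {0,1}, take 1 (1->1 ok)
  t14 'y' -> {0,1}, take 1 (1->1 ok)
  t15 'y' -> {0,1}, take 1 (1->1 ok)
  t16 'y' -> {0,1}, take 1 (1->1 ok)
  t17 'y' -> {0,1}, take 1 (1->1 ok)
  t18 'y' -> {0,1}, take 1 (1->1 ok)
  t19 'y' -> {0,1}, take 0 (1->0 ok)
  t20 'y' -> {0,1}, take 0 (0->0 ok)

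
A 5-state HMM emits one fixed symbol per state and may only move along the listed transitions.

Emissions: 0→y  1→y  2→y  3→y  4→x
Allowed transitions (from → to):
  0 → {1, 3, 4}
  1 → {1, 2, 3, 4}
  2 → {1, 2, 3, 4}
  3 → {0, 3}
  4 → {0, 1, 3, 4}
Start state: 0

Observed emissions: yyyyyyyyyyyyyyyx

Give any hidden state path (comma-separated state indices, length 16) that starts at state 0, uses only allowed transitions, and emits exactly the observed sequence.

  pos 0: y in {0,1,2,3}, choose 0; start
  pos 1: y in {0,1,2,3}, choose 3; 0->3 ok
  pos 2: y in {0,1,2,3}, choose 3; 3->3 ok
  pos 3: y in {0,1,2,3}, choose 3; 3->3 ok
  pos 4: y in {0,1,2,3}, choose 3; 3->3 ok
  pos 5: y in {0,1,2,3}, choose 3; 3->3 ok
  pos 6: y in {0,1,2,3}, choose 0; 3->0 ok
  pos 7: y in {0,1,2,3}, choose 1; 0->1 ok
  pos 8: y in {0,1,2,3}, choose 1; 1->1 ok
  pos 9: y in {0,1,2,3}, choose 2; 1->2 ok
  pos 10: y in {0,1,2,3}, choose 3; 2->3 ok
  pos 11: y in {0,1,2,3}, choose 3; 3->3 ok
  pos 12: y in {0,1,2,3}, choose 3; 3->3 ok
  pos 13: y in {0,1,2,3}, choose 0; 3->0 ok
  pos 14: y in {0,1,2,3}, choose 1; 0->1 ok
  pos 15: x in {4}, choose 4; 1->4 ok

0,3,3,3,3,3,0,1,1,2,3,3,3,0,1,4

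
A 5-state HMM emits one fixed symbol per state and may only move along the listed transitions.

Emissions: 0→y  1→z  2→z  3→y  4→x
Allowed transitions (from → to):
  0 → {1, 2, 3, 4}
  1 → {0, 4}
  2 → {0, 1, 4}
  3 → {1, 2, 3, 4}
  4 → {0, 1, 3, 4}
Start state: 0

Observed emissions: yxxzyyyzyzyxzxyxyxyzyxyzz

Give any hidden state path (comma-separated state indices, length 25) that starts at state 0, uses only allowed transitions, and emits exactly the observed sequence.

  t0 'y' -> {0,3}, take 0 (start)
  t1 'x' -> {4}, take 4 (0->4 ok)
  t2 'x' -> {4}, take 4 (4->4 ok)
  t3 'z' -> {1,2}, take 1 (4->1 ok)
  t4 'y' -> {0,3}, take 0 (1->0 ok)
  t5 'y' -> {0,3}, take 3 (0->3 ok)
  t6 'y' -> {0,3}, take 3 (3->3 ok)
  t7 'z' -> {1,2}, take 2 (3->2 ok)
  t8 'y' -> {0,3}, take 0 (2->0 ok)
  t9 'z' -> {1,2}, take 2 (0->2 ok)
  t10 'y' -> {0,3}, take 0 (2->0 ok)
  t11 'x' -> {4}, take 4 (0->4 ok)
  t12 'z' -> {1,2}, take 1 (4->1 ok)
  t13 'x' -> {4}, take 4 (1->4 ok)
  t14 'y' -> {0,3}, take 0 (4->0 ok)
  t15 'x' -> {4}, take 4 (0->4 ok)
  t16 'y' -> {0,3}, take 0 (4->0 ok)
  t17 'x' -> {4}, take 4 (0->4 ok)
  t18 'y' -> {0,3}, take 0 (4->0 ok)
  t19 'z' -> {1,2}, take 2 (0->2 ok)
  t20 'y' -> {0,3}, take 0 (2->0 ok)
  t21 'x' -> {4}, take 4 (0->4 ok)
  t22 'y' -> {0,3}, take 3 (4->3 ok)
  t23 'z' -> {1,2}, take 2 (3->2 ok)
  t24 'z' -> {1,2}, take 1 (2->1 ok)

0,4,4,1,0,3,3,2,0,2,0,4,1,4,0,4,0,4,0,2,0,4,3,2,1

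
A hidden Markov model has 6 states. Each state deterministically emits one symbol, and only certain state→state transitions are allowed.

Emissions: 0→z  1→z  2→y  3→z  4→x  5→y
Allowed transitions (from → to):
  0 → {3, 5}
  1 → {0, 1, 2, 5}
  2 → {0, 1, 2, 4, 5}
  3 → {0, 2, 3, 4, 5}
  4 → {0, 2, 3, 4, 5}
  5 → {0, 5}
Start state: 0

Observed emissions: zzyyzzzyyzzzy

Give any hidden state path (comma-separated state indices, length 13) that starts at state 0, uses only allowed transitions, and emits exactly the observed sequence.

0,3,2,5,0,3,3,2,5,0,3,0,5

  0: obs=z cand={0,1,3} pick 0 [start]
  1: obs=z cand={0,1,3} pick 3 [0->3 ok]
  2: obs=y cand={2,5} pick 2 [3->2 ok]
  3: obs=y cand={2,5} pick 5 [2->5 ok]
  4: obs=z cand={0,1,3} pick 0 [5->0 ok]
  5: obs=z cand={0,1,3} pick 3 [0->3 ok]
  6: obs=z cand={0,1,3} pick 3 [3->3 ok]
  7: obs=y cand={2,5} pick 2 [3->2 ok]
  8: obs=y cand={2,5} pick 5 [2->5 ok]
  9: obs=z cand={0,1,3} pick 0 [5->0 ok]
  10: obs=z cand={0,1,3} pick 3 [0->3 ok]
  11: obs=z cand={0,1,3} pick 0 [3->0 ok]
  12: obs=y cand={2,5} pick 5 [0->5 ok]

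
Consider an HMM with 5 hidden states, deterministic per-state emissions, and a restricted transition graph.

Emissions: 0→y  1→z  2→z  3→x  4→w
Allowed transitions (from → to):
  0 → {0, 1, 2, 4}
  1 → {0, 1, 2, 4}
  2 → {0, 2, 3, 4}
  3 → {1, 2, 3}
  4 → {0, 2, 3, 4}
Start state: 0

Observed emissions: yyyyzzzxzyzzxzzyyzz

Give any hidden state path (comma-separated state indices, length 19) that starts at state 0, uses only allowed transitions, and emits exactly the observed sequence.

0,0,0,0,1,2,2,3,2,0,1,2,3,1,1,0,0,1,1

  t0 'y' -> {0}, take 0 (start)
  t1 'y' -> {0}, take 0 (0->0 ok)
  t2 'y' -> {0}, take 0 (0->0 ok)
  t3 'y' -> {0}, take 0 (0->0 ok)
  t4 'z' -> {1,2}, take 1 (0->1 ok)
  t5 'z' -> {1,2}, take 2 (1->2 ok)
  t6 'z' -> {1,2}, take 2 (2->2 ok)
  t7 'x' -> {3}, take 3 (2->3 ok)
  t8 'z' -> {1,2}, take 2 (3->2 ok)
  t9 'y' -> {0}, take 0 (2->0 ok)
  t10 'z' -> {1,2}, take 1 (0->1 ok)
  t11 'z' -> {1,2}, take 2 (1->2 ok)
  t12 'x' -> {3}, take 3 (2->3 ok)
  t13 'z' -> {1,2}, take 1 (3->1 ok)
  t14 'z' -> {1,2}, take 1 (1->1 ok)
  t15 'y' -> {0}, take 0 (1->0 ok)
  t16 'y' -> {0}, take 0 (0->0 ok)
  t17 'z' -> {1,2}, take 1 (0->1 ok)
  t18 'z' -> {1,2}, take 1 (1->1 ok)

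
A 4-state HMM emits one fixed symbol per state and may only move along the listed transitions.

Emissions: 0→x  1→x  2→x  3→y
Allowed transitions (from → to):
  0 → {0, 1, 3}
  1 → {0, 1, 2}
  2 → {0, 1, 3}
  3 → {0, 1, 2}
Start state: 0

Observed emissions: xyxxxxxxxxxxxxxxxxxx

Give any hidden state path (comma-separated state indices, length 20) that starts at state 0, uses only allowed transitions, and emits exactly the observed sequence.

  0: obs=x cand={0,1,2} pick 0 [start]
  1: obs=y cand={3} pick 3 [0->3 ok]
  2: obs=x cand={0,1,2} pick 1 [3->1 ok]
  3: obs=x cand={0,1,2} pick 0 [1->0 ok]
  4: obs=x cand={0,1,2} pick 0 [0->0 ok]
  5: obs=x cand={0,1,2} pick 0 [0->0 ok]
  6: obs=x cand={0,1,2} pick 1 [0->1 ok]
  7: obs=x cand={0,1,2} pick 2 [1->2 ok]
  8: obs=x cand={0,1,2} pick 0 [2->0 ok]
  9: obs=x cand={0,1,2} pick 0 [0->0 ok]
  10: obs=x cand={0,1,2} pick 1 [0->1 ok]
  11: obs=x cand={0,1,2} pick 1 [1->1 ok]
  12: obs=x cand={0,1,2} pick 2 [1->2 ok]
  13: obs=x cand={0,1,2} pick 0 [2->0 ok]
  14: obs=x cand={0,1,2} pick 0 [0->0 ok]
  15: obs=x cand={0,1,2} pick 1 [0->1 ok]
  16: obs=x cand={0,1,2} pick 0 [1->0 ok]
  17: obs=x cand={0,1,2} pick 1 [0->1 ok]
  18: obs=x cand={0,1,2} pick 0 [1->0 ok]
  19: obs=x cand={0,1,2} pick 1 [0->1 ok]

0,3,1,0,0,0,1,2,0,0,1,1,2,0,0,1,0,1,0,1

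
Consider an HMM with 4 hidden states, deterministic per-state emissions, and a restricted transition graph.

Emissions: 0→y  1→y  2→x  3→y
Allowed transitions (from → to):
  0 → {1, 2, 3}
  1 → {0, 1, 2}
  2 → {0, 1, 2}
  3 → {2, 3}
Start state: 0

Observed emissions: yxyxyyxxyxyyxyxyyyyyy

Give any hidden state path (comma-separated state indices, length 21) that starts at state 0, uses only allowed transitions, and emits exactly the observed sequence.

  [0] y  {0,1,3}  => 0  start
  [1] x  {2}  => 2  0->2 ok
  [2] y  {0,1,3}  => 1  2->1 ok
  [3] x  {2}  => 2  1->2 ok
  [4] y  {0,1,3}  => 0  2->0 ok
  [5] y  {0,1,3}  => 1  0->1 ok
  [6] x  {2}  => 2  1->2 ok
  [7] x  {2}  => 2  2->2 ok
  [8] y  {0,1,3}  => 1  2->1 ok
  [9] x  {2}  => 2  1->2 ok
  [10] y  {0,1,3}  => 0  2->0 ok
  [11] y  {0,1,3}  => 1  0->1 ok
  [12] x  {2}  => 2  1->2 ok
  [13] y  {0,1,3}  => 1  2->1 ok
  [14] x  {2}  => 2  1->2 ok
  [15] y  {0,1,3}  => 1  2->1 ok
  [16] y  {0,1,3}  => 1  1->1 ok
  [17] y  {0,1,3}  => 0  1->0 ok
  [18] y  {0,1,3}  => 1  0->1 ok
  [19] y  {0,1,3}  => 0  1->0 ok
  [20] y  {0,1,3}  => 1  0->1 ok

0,2,1,2,0,1,2,2,1,2,0,1,2,1,2,1,1,0,1,0,1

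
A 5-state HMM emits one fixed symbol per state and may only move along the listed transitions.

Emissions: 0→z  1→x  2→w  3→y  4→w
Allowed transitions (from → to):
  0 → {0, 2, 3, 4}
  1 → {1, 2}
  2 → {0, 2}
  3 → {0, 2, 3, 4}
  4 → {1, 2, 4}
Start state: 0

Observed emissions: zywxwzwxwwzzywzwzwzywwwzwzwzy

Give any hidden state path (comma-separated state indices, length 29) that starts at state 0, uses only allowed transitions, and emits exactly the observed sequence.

  t0 'z' -> {0}, take 0 (start)
  t1 'y' -> {3}, take 3 (0->3 ok)
  t2 'w' -> {2,4}, take 4 (3->4 ok)
  t3 'x' -> {1}, take 1 (4->1 ok)
  t4 'w' -> {2,4}, take 2 (1->2 ok)
  t5 'z' -> {0}, take 0 (2->0 ok)
  t6 'w' -> {2,4}, take 4 (0->4 ok)
  t7 'x' -> {1}, take 1 (4->1 ok)
  t8 'w' -> {2,4}, take 2 (1->2 ok)
  t9 'w' -> {2,4}, take 2 (2->2 ok)
  t10 'z' -> {0}, take 0 (2->0 ok)
  t11 'z' -> {0}, take 0 (0->0 ok)
  t12 'y' -> {3}, take 3 (0->3 ok)
  t13 'w' -> {2,4}, take 2 (3->2 ok)
  t14 'z' -> {0}, take 0 (2->0 ok)
  t15 'w' -> {2,4}, take 2 (0->2 ok)
  t16 'z' -> {0}, take 0 (2->0 ok)
  t17 'w' -> {2,4}, take 2 (0->2 ok)
  t18 'z' -> {0}, take 0 (2->0 ok)
  t19 'y' -> {3}, take 3 (0->3 ok)
  t20 'w' -> {2,4}, take 4 (3->4 ok)
  t21 'w' -> {2,4}, take 4 (4->4 ok)
  t22 'w' -> {2,4}, take 2 (4->2 ok)
  t23 'z' -> {0}, take 0 (2->0 ok)
  t24 'w' -> {2,4}, take 2 (0->2 ok)
  t25 'z' -> {0}, take 0 (2->0 ok)
  t26 'w' -> {2,4}, take 2 (0->2 ok)
  t27 'z' -> {0}, take 0 (2->0 ok)
  t28 'y' -> {3}, take 3 (0->3 ok)

0,3,4,1,2,0,4,1,2,2,0,0,3,2,0,2,0,2,0,3,4,4,2,0,2,0,2,0,3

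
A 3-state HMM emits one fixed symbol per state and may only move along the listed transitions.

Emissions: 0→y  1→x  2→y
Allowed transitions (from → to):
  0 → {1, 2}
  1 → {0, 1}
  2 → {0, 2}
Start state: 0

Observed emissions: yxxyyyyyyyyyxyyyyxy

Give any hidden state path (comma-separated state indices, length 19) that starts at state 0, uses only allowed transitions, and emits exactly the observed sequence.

  0: obs=y cand={0,2} pick 0 [start]
  1: obs=x cand={1} pick 1 [0->1 ok]
  2: obs=x cand={1} pick 1 [1->1 ok]
  3: obs=y cand={0,2} pick 0 [1->0 ok]
  4: obs=y cand={0,2} pick 2 [0->2 ok]
  5: obs=y cand={0,2} pick 2 [2->2 ok]
  6: obs=y cand={0,2} pick 2 [2->2 ok]
  7: obs=y cand={0,2} pick 2 [2->2 ok]
  8: obs=y cand={0,2} pick 2 [2->2 ok]
  9: obs=y cand={0,2} pick 0 [2->0 ok]
  10: obs=y cand={0,2} pick 2 [0->2 ok]
  11: obs=y cand={0,2} pick 0 [2->0 ok]
  12: obs=x cand={1} pick 1 [0->1 ok]
  13: obs=y cand={0,2} pick 0 [1->0 ok]
  14: obs=y cand={0,2} pick 2 [0->2 ok]
  15: obs=y cand={0,2} pick 2 [2->2 ok]
  16: obs=y cand={0,2} pick 0 [2->0 ok]
  17: obs=x cand={1} pick 1 [0->1 ok]
  18: obs=y cand={0,2} pick 0 [1->0 ok]

0,1,1,0,2,2,2,2,2,0,2,0,1,0,2,2,0,1,0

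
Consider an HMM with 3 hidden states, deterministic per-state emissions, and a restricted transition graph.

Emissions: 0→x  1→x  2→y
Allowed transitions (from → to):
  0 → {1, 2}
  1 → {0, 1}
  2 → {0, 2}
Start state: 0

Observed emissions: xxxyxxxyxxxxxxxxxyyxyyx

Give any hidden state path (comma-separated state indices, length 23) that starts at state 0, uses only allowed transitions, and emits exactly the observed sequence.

  0: obs=x cand={0,1} pick 0 [start]
  1: obs=x cand={0,1} pick 1 [0->1 ok]
  2: obs=x cand={0,1} pick 0 [1->0 ok]
  3: obs=y cand={2} pick 2 [0->2 ok]
  4: obs=x cand={0,1} pick 0 [2->0 ok]
  5: obs=x cand={0,1} pick 1 [0->1 ok]
  6: obs=x cand={0,1} pick 0 [1->0 ok]
  7: obs=y cand={2} pick 2 [0->2 ok]
  8: obs=x cand={0,1} pick 0 [2->0 ok]
  9: obs=x cand={0,1} pick 1 [0->1 ok]
  10: obs=x cand={0,1} pick 0 [1->0 ok]
  11: obs=x cand={0,1} pick 1 [0->1 ok]
  12: obs=x cand={0,1} pick 1 [1->1 ok]
  13: obs=x cand={0,1} pick 1 [1->1 ok]
  14: obs=x cand={0,1} pick 0 [1->0 ok]
  15: obs=x cand={0,1} pick 1 [0->1 ok]
  16: obs=x cand={0,1} pick 0 [1->0 ok]
  17: obs=y cand={2} pick 2 [0->2 ok]
  18: obs=y cand={2} pick 2 [2->2 ok]
  19: obs=x cand={0,1} pick 0 [2->0 ok]
  20: obs=y cand={2} pick 2 [0->2 ok]
  21: obs=y cand={2} pick 2 [2->2 ok]
  22: obs=x cand={0,1} pick 0 [2->0 ok]

0,1,0,2,0,1,0,2,0,1,0,1,1,1,0,1,0,2,2,0,2,2,0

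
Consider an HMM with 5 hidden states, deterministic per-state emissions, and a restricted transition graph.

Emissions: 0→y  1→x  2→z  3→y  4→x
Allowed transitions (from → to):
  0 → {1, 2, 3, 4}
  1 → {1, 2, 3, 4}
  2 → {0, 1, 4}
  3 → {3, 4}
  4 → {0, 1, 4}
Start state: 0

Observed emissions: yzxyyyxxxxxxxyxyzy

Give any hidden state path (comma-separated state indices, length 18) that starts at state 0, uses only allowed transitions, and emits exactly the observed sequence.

  t0 'y' -> {0,3}, take 0 (start)
  t1 'z' -> {2}, take 2 (0->2 ok)
  t2 'x' -> {1,4}, take 1 (2->1 ok)
  t3 'y' -> {0,3}, take 3 (1->3 ok)
  t4 'y' -> {0,3}, take 3 (3->3 ok)
  t5 'y' -> {0,3}, take 3 (3->3 ok)
  t6 'x' -> {1,4}, take 4 (3->4 ok)
  t7 'x' -> {1,4}, take 4 (4->4 ok)
  t8 'x' -> {1,4}, take 4 (4->4 ok)
  t9 'x' -> {1,4}, take 4 (4->4 ok)
  t10 'x' -> {1,4}, take 4 (4->4 ok)
  t11 'x' -> {1,4}, take 4 (4->4 ok)
  t12 'x' -> {1,4}, take 1 (4->1 ok)
  t13 'y' -> {0,3}, take 3 (1->3 ok)
  t14 'x' -> {1,4}, take 4 (3->4 ok)
  t15 'y' -> {0,3}, take 0 (4->0 ok)
  t16 'z' -> {2}, take 2 (0->2 ok)
  t17 'y' -> {0,3}, take 0 (2->0 ok)

0,2,1,3,3,3,4,4,4,4,4,4,1,3,4,0,2,0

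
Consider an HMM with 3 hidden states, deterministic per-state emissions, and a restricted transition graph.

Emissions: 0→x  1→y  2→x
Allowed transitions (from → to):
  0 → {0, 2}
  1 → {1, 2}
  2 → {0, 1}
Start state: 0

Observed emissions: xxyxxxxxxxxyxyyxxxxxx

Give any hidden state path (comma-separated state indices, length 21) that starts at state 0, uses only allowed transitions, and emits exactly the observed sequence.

0,2,1,2,0,2,0,0,0,0,2,1,2,1,1,2,0,2,0,0,0

  [0] x  {0,2}  => 0  start
  [1] x  {0,2}  => 2  0->2 ok
  [2] y  {1}  => 1  2->1 ok
  [3] x  {0,2}  => 2  1->2 ok
  [4] x  {0,2}  => 0  2->0 ok
  [5] x  {0,2}  => 2  0->2 ok
  [6] x  {0,2}  => 0  2->0 ok
  [7] x  {0,2}  => 0  0->0 ok
  [8] x  {0,2}  => 0  0->0 ok
  [9] x  {0,2}  => 0  0->0 ok
  [10] x  {0,2}  => 2  0->2 ok
  [11] y  {1}  => 1  2->1 ok
  [12] x  {0,2}  => 2  1->2 ok
  [13] y  {1}  => 1  2->1 ok
  [14] y  {1}  => 1  1->1 ok
  [15] x  {0,2}  => 2  1->2 ok
  [16] x  {0,2}  => 0  2->0 ok
  [17] x  {0,2}  => 2  0->2 ok
  [18] x  {0,2}  => 0  2->0 ok
  [19] x  {0,2}  => 0  0->0 ok
  [20] x  {0,2}  => 0  0->0 ok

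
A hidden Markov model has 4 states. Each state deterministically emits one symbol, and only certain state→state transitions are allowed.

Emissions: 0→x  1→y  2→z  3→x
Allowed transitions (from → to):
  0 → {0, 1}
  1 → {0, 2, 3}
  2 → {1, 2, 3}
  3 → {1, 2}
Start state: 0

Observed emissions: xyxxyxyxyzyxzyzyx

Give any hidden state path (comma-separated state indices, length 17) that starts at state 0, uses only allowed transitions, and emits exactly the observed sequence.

0,1,0,0,1,0,1,3,1,2,1,3,2,1,2,1,3

  0: obs=x cand={0,3} pick 0 [start]
  1: obs=y cand={1} pick 1 [0->1 ok]
  2: obs=x cand={0,3} pick 0 [1->0 ok]
  3: obs=x cand={0,3} pick 0 [0->0 ok]
  4: obs=y cand={1} pick 1 [0->1 ok]
  5: obs=x cand={0,3} pick 0 [1->0 ok]
  6: obs=y cand={1} pick 1 [0->1 ok]
  7: obs=x cand={0,3} pick 3 [1->3 ok]
  8: obs=y cand={1} pick 1 [3->1 ok]
  9: obs=z cand={2} pick 2 [1->2 ok]
  10: obs=y cand={1} pick 1 [2->1 ok]
  11: obs=x cand={0,3} pick 3 [1->3 ok]
  12: obs=z cand={2} pick 2 [3->2 ok]
  13: obs=y cand={1} pick 1 [2->1 ok]
  14: obs=z cand={2} pick 2 [1->2 ok]
  15: obs=y cand={1} pick 1 [2->1 ok]
  16: obs=x cand={0,3} pick 3 [1->3 ok]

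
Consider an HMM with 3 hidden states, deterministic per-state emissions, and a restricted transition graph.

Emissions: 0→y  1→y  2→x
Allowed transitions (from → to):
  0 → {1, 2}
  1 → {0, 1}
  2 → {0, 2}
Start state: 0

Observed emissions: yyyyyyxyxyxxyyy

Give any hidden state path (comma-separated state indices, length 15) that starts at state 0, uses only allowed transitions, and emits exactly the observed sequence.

0,1,1,1,1,0,2,0,2,0,2,2,0,1,0

  t0 'y' -> {0,1}, take 0 (start)
  t1 'y' -> {0,1}, take 1 (0->1 ok)
  t2 'y' -> {0,1}, take 1 (1->1 ok)
  t3 'y' -> {0,1}, take 1 (1->1 ok)
  t4 'y' -> {0,1}, take 1 (1->1 ok)
  t5 'y' -> {0,1}, take 0 (1->0 ok)
  t6 'x' -> {2}, take 2 (0->2 ok)
  t7 'y' -> {0,1}, take 0 (2->0 ok)
  t8 'x' -> {2}, take 2 (0->2 ok)
  t9 'y' -> {0,1}, take 0 (2->0 ok)
  t10 'x' -> {2}, take 2 (0->2 ok)
  t11 'x' -> {2}, take 2 (2->2 ok)
  t12 'y' -> {0,1}, take 0 (2->0 ok)
  t13 'y' -> {0,1}, take 1 (0->1 ok)
  t14 'y' -> {0,1}, take 0 (1->0 ok)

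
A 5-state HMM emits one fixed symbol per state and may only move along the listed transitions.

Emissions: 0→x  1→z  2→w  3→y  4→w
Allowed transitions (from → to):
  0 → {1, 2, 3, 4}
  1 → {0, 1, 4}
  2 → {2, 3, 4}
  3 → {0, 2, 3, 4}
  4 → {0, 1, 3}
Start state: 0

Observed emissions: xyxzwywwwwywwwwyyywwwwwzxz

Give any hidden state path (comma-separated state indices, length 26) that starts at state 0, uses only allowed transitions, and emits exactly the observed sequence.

  pos 0: x in {0}, choose 0; start
  pos 1: y in {3}, choose 3; 0->3 ok
  pos 2: x in {0}, choose 0; 3->0 ok
  pos 3: z in {1}, choose 1; 0->1 ok
  pos 4: w in {2,4}, choose 4; 1->4 ok
  pos 5: y in {3}, choose 3; 4->3 ok
  pos 6: w in {2,4}, choose 2; 3->2 ok
  pos 7: w in {2,4}, choose 2; 2->2 ok
  pos 8: w in {2,4}, choose 2; 2->2 ok
  pos 9: w in {2,4}, choose 4; 2->4 ok
  pos 10: y in {3}, choose 3; 4->3 ok
  pos 11: w in {2,4}, choose 2; 3->2 ok
  pos 12: w in {2,4}, choose 2; 2->2 ok
  pos 13: w in {2,4}, choose 2; 2->2 ok
  pos 14: w in {2,4}, choose 4; 2->4 ok
  pos 15: y in {3}, choose 3; 4->3 ok
  pos 16: y in {3}, choose 3; 3->3 ok
  pos 17: y in {3}, choose 3; 3->3 ok
  pos 18: w in {2,4}, choose 2; 3->2 ok
  pos 19: w in {2,4}, choose 2; 2->2 ok
  pos 20: w in {2,4}, choose 2; 2->2 ok
  pos 21: w in {2,4}, choose 2; 2->2 ok
  pos 22: w in {2,4}, choose 4; 2->4 ok
  pos 23: z in {1}, choose 1; 4->1 ok
  pos 24: x in {0}, choose 0; 1->0 ok
  pos 25: z in {1}, choose 1; 0->1 ok

0,3,0,1,4,3,2,2,2,4,3,2,2,2,4,3,3,3,2,2,2,2,4,1,0,1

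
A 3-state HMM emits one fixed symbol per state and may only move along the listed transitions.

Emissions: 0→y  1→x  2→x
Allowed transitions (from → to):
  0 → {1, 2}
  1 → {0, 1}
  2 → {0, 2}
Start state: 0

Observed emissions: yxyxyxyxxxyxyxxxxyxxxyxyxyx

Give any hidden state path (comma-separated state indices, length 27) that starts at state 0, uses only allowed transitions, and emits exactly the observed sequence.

  pos 0: y in {0}, choose 0; start
  pos 1: x in {1,2}, choose 1; 0->1 ok
  pos 2: y in {0}, choose 0; 1->0 ok
  pos 3: x in {1,2}, choose 1; 0->1 ok
  pos 4: y in {0}, choose 0; 1->0 ok
  pos 5: x in {1,2}, choose 2; 0->2 ok
  pos 6: y in {0}, choose 0; 2->0 ok
  pos 7: x in {1,2}, choose 1; 0->1 ok
  pos 8: x in {1,2}, choose 1; 1->1 ok
  pos 9: x in {1,2}, choose 1; 1->1 ok
  pos 10: y in {0}, choose 0; 1->0 ok
  pos 11: x in {1,2}, choose 1; 0->1 ok
  pos 12: y in {0}, choose 0; 1->0 ok
  pos 13: x in {1,2}, choose 2; 0->2 ok
  pos 14: x in {1,2}, choose 2; 2->2 ok
  pos 15: x in {1,2}, choose 2; 2->2 ok
  pos 16: x in {1,2}, choose 2; 2->2 ok
  pos 17: y in {0}, choose 0; 2->0 ok
  pos 18: x in {1,2}, choose 2; 0->2 ok
  pos 19: x in {1,2}, choose 2; 2->2 ok
  pos 20: x in {1,2}, choose 2; 2->2 ok
  pos 21: y in {0}, choose 0; 2->0 ok
  pos 22: x in {1,2}, choose 1; 0->1 ok
  pos 23: y in {0}, choose 0; 1->0 ok
  pos 24: x in {1,2}, choose 1; 0->1 ok
  pos 25: y in {0}, choose 0; 1->0 ok
  pos 26: x in {1,2}, choose 2; 0->2 ok

0,1,0,1,0,2,0,1,1,1,0,1,0,2,2,2,2,0,2,2,2,0,1,0,1,0,2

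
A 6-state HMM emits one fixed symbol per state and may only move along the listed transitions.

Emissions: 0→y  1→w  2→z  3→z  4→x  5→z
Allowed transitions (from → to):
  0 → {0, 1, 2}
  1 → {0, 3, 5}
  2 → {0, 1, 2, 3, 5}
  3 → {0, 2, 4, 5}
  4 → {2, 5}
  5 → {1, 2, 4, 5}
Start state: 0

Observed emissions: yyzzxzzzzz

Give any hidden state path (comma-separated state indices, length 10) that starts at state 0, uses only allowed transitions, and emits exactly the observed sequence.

0,0,2,5,4,5,5,5,2,3

  t0 'y' -> {0}, take 0 (start)
  t1 'y' -> {0}, take 0 (0->0 ok)
  t2 'z' -> {2,3,5}, take 2 (0->2 ok)
  t3 'z' -> {2,3,5}, take 5 (2->5 ok)
  t4 'x' -> {4}, take 4 (5->4 ok)
  t5 'z' -> {2,3,5}, take 5 (4->5 ok)
  t6 'z' -> {2,3,5}, take 5 (5->5 ok)
  t7 'z' -> {2,3,5}, take 5 (5->5 ok)
  t8 'z' -> {2,3,5}, take 2 (5->2 ok)
  t9 'z' -> {2,3,5}, take 3 (2->3 ok)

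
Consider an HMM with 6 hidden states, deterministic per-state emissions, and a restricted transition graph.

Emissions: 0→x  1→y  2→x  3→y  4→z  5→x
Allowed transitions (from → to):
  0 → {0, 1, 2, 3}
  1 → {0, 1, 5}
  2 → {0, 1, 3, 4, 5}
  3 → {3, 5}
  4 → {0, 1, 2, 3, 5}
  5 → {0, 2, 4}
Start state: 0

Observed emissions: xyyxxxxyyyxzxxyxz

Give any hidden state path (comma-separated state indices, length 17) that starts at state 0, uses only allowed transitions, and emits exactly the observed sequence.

  [0] x  {0,2,5}  => 0  start
  [1] y  {1,3}  => 3  0->3 ok
  [2] y  {1,3}  => 3  3->3 ok
  [3] x  {0,2,5}  => 5  3->5 ok
  [4] x  {0,2,5}  => 2  5->2 ok
  [5] x  {0,2,5}  => 0  2->0 ok
  [6] x  {0,2,5}  => 2  0->2 ok
  [7] y  {1,3}  => 3  2->3 ok
  [8] y  {1,3}  => 3  3->3 ok
  [9] y  {1,3}  => 3  3->3 ok
  [10] x  {0,2,5}  => 5  3->5 ok
  [11] z  {4}  => 4  5->4 ok
  [12] x  {0,2,5}  => 0  4->0 ok
  [13] x  {0,2,5}  => 0  0->0 ok
  [14] y  {1,3}  => 1  0->1 ok
  [15] x  {0,2,5}  => 5  1->5 ok
  [16] z  {4}  => 4  5->4 ok

0,3,3,5,2,0,2,3,3,3,5,4,0,0,1,5,4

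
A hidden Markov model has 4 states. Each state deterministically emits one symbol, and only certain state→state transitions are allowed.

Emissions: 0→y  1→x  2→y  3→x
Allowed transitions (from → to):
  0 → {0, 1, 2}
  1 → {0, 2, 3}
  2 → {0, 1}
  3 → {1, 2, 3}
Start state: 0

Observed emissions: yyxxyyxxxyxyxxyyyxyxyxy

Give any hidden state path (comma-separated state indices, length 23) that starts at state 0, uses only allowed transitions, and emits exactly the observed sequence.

  pos 0: y in {0,2}, choose 0; start
  pos 1: y in {0,2}, choose 0; 0->0 ok
  pos 2: x in {1,3}, choose 1; 0->1 ok
  pos 3: x in {1,3}, choose 3; 1->3 ok
  pos 4: y in {0,2}, choose 2; 3->2 ok
  pos 5: y in {0,2}, choose 0; 2->0 ok
  pos 6: x in {1,3}, choose 1; 0->1 ok
  pos 7: x in {1,3}, choose 3; 1->3 ok
  pos 8: x in {1,3}, choose 1; 3->1 ok
  pos 9: y in {0,2}, choose 0; 1->0 ok
  pos 10: x in {1,3}, choose 1; 0->1 ok
  pos 11: y in {0,2}, choose 2; 1->2 ok
  pos 12: x in {1,3}, choose 1; 2->1 ok
  pos 13: x in {1,3}, choose 3; 1->3 ok
  pos 14: y in {0,2}, choose 2; 3->2 ok
  pos 15: y in {0,2}, choose 0; 2->0 ok
  pos 16: y in {0,2}, choose 2; 0->2 ok
  pos 17: x in {1,3}, choose 1; 2->1 ok
  pos 18: y in {0,2}, choose 2; 1->2 ok
  pos 19: x in {1,3}, choose 1; 2->1 ok
  pos 20: y in {0,2}, choose 0; 1->0 ok
  pos 21: x in {1,3}, choose 1; 0->1 ok
  pos 22: y in {0,2}, choose 0; 1->0 ok

0,0,1,3,2,0,1,3,1,0,1,2,1,3,2,0,2,1,2,1,0,1,0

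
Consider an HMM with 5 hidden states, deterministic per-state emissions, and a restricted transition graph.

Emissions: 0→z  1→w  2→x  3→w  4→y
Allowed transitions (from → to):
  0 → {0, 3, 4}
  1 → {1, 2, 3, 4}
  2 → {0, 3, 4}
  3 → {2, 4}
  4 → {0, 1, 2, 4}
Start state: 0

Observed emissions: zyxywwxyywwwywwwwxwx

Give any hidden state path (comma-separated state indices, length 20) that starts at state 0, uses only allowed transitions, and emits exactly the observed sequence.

0,4,2,4,1,3,2,4,4,1,1,3,4,1,1,1,1,2,3,2

  pos 0: z in {0}, choose 0; start
  pos 1: y in {4}, choose 4; 0->4 ok
  pos 2: x in {2}, choose 2; 4->2 ok
  pos 3: y in {4}, choose 4; 2->4 ok
  pos 4: w in {1,3}, choose 1; 4->1 ok
  pos 5: w in {1,3}, choose 3; 1->3 ok
  pos 6: x in {2}, choose 2; 3->2 ok
  pos 7: y in {4}, choose 4; 2->4 ok
  pos 8: y in {4}, choose 4; 4->4 ok
  pos 9: w in {1,3}, choose 1; 4->1 ok
  pos 10: w in {1,3}, choose 1; 1->1 ok
  pos 11: w in {1,3}, choose 3; 1->3 ok
  pos 12: y in {4}, choose 4; 3->4 ok
  pos 13: w in {1,3}, choose 1; 4->1 ok
  pos 14: w in {1,3}, choose 1; 1->1 ok
  pos 15: w in {1,3}, choose 1; 1->1 ok
  pos 16: w in {1,3}, choose 1; 1->1 ok
  pos 17: x in {2}, choose 2; 1->2 ok
  pos 18: w in {1,3}, choose 3; 2->3 ok
  pos 19: x in {2}, choose 2; 3->2 ok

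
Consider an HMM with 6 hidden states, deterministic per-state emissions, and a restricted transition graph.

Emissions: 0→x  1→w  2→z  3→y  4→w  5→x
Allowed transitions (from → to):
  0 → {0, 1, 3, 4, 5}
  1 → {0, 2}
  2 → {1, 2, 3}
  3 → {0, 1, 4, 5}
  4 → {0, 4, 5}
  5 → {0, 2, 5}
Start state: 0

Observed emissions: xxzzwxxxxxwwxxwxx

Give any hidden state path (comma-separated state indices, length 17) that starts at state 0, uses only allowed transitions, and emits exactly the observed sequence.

  0: obs=x cand={0,5} pick 0 [start]
  1: obs=x cand={0,5} pick 5 [0->5 ok]
  2: obs=z cand={2} pick 2 [5->2 ok]
  3: obs=z cand={2} pick 2 [2->2 ok]
  4: obs=w cand={1,4} pick 1 [2->1 ok]
  5: obs=x cand={0,5} pick 0 [1->0 ok]
  6: obs=x cand={0,5} pick 5 [0->5 ok]
  7: obs=x cand={0,5} pick 5 [5->5 ok]
  8: obs=x cand={0,5} pick 5 [5->5 ok]
  9: obs=x cand={0,5} pick 0 [5->0 ok]
  10: obs=w cand={1,4} pick 4 [0->4 ok]
  11: obs=w cand={1,4} pick 4 [4->4 ok]
  12: obs=x cand={0,5} pick 0 [4->0 ok]
  13: obs=x cand={0,5} pick 0 [0->0 ok]
  14: obs=w cand={1,4} pick 4 [0->4 ok]
  15: obs=x cand={0,5} pick 5 [4->5 ok]
  16: obs=x cand={0,5} pick 5 [5->5 ok]

0,5,2,2,1,0,5,5,5,0,4,4,0,0,4,5,5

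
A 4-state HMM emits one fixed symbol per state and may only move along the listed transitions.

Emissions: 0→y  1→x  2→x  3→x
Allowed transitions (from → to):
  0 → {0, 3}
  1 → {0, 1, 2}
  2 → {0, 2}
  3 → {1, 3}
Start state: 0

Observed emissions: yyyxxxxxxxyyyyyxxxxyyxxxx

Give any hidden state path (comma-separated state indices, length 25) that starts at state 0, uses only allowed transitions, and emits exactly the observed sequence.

0,0,0,3,3,3,3,3,1,1,0,0,0,0,0,3,3,3,1,0,0,3,3,1,1

  pos 0: y in {0}, choose 0; start
  pos 1: y in {0}, choose 0; 0->0 ok
  pos 2: y in {0}, choose 0; 0->0 ok
  pos 3: x in {1,2,3}, choose 3; 0->3 ok
  pos 4: x in {1,2,3}, choose 3; 3->3 ok
  pos 5: x in {1,2,3}, choose 3; 3->3 ok
  pos 6: x in {1,2,3}, choose 3; 3->3 ok
  pos 7: x in {1,2,3}, choose 3; 3->3 ok
  pos 8: x in {1,2,3}, choose 1; 3->1 ok
  pos 9: x in {1,2,3}, choose 1; 1->1 ok
  pos 10: y in {0}, choose 0; 1->0 ok
  pos 11: y in {0}, choose 0; 0->0 ok
  pos 12: y in {0}, choose 0; 0->0 ok
  pos 13: y in {0}, choose 0; 0->0 ok
  pos 14: y in {0}, choose 0; 0->0 ok
  pos 15: x in {1,2,3}, choose 3; 0->3 ok
  pos 16: x in {1,2,3}, choose 3; 3->3 ok
  pos 17: x in {1,2,3}, choose 3; 3->3 ok
  pos 18: x in {1,2,3}, choose 1; 3->1 ok
  pos 19: y in {0}, choose 0; 1->0 ok
  pos 20: y in {0}, choose 0; 0->0 ok
  pos 21: x in {1,2,3}, choose 3; 0->3 ok
  pos 22: x in {1,2,3}, choose 3; 3->3 ok
  pos 23: x in {1,2,3}, choose 1; 3->1 ok
  pos 24: x in {1,2,3}, choose 1; 1->1 ok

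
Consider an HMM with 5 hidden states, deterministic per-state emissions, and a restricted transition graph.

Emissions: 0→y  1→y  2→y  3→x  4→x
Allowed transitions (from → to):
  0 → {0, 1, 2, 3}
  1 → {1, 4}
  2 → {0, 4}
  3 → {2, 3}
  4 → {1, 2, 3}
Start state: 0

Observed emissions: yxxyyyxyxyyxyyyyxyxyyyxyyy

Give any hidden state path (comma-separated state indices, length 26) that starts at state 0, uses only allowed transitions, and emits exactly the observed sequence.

0,3,3,2,0,1,4,1,4,1,1,4,2,0,1,1,4,2,4,2,0,1,4,2,0,1

  pos 0: y in {0,1,2}, choose 0; start
  pos 1: x in {3,4}, choose 3; 0->3 ok
  pos 2: x in {3,4}, choose 3; 3->3 ok
  pos 3: y in {0,1,2}, choose 2; 3->2 ok
  pos 4: y in {0,1,2}, choose 0; 2->0 ok
  pos 5: y in {0,1,2}, choose 1; 0->1 ok
  pos 6: x in {3,4}, choose 4; 1->4 ok
  pos 7: y in {0,1,2}, choose 1; 4->1 ok
  pos 8: x in {3,4}, choose 4; 1->4 ok
  pos 9: y in {0,1,2}, choose 1; 4->1 ok
  pos 10: y in {0,1,2}, choose 1; 1->1 ok
  pos 11: x in {3,4}, choose 4; 1->4 ok
  pos 12: y in {0,1,2}, choose 2; 4->2 ok
  pos 13: y in {0,1,2}, choose 0; 2->0 ok
  pos 14: y in {0,1,2}, choose 1; 0->1 ok
  pos 15: y in {0,1,2}, choose 1; 1->1 ok
  pos 16: x in {3,4}, choose 4; 1->4 ok
  pos 17: y in {0,1,2}, choose 2; 4->2 ok
  pos 18: x in {3,4}, choose 4; 2->4 ok
  pos 19: y in {0,1,2}, choose 2; 4->2 ok
  pos 20: y in {0,1,2}, choose 0; 2->0 ok
  pos 21: y in {0,1,2}, choose 1; 0->1 ok
  pos 22: x in {3,4}, choose 4; 1->4 ok
  pos 23: y in {0,1,2}, choose 2; 4->2 ok
  pos 24: y in {0,1,2}, choose 0; 2->0 ok
  pos 25: y in {0,1,2}, choose 1; 0->1 ok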